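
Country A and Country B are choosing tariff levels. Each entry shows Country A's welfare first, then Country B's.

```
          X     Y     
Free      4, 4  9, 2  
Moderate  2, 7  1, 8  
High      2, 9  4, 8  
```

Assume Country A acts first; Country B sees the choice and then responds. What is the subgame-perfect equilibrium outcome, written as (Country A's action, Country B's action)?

(Free, X)

Country B best-responds to each possible Country A move:
- Free: BR = X, leader payoff 4.
- Moderate: BR = Y, leader payoff 1.
- High: BR = X, leader payoff 2.
Maximizing over 4, 1, 2, Country A chooses Free. Subgame-perfect outcome: (Free, X) with payoffs (4, 4).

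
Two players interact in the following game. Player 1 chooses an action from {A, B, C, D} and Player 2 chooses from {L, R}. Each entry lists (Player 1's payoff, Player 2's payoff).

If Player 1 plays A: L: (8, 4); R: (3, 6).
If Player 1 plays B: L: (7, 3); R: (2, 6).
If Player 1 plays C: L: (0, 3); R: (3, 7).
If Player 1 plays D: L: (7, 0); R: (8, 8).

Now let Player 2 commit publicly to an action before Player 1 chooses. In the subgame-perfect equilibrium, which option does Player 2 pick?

Player 1 best-responds to each possible Player 2 move:
- L → Player 1 plays A (best of 8, 7, 0, 7); Player 2 gets 4.
- R → Player 1 plays D (best of 3, 2, 3, 8); Player 2 gets 8.
Player 2's induced payoffs are 4, 8, so Player 2 commits to R. Subgame-perfect outcome: (D, R) with payoffs (8, 8).

R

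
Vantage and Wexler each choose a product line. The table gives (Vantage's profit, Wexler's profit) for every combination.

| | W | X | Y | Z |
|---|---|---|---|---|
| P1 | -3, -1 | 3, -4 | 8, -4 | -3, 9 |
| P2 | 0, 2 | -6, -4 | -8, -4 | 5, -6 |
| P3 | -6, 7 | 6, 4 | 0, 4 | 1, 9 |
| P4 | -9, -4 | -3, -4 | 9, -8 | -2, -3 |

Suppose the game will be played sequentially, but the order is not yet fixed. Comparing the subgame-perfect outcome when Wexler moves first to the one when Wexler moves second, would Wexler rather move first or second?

If Vantage leads: Wexler's best replies are P1→Z, P2→W, P3→Z, P4→Z; Vantage's induced payoffs -3, 0, 1, -2; outcome (P3, Z), payoffs (1, 9).
If Wexler leads: Vantage's best replies are W→P2, X→P3, Y→P4, Z→P2; Wexler's induced payoffs 2, 4, -8, -6; outcome (P3, X), payoffs (6, 4).
Wexler gets 4 moving first and 9 moving second, so Wexler prefers to move second.

second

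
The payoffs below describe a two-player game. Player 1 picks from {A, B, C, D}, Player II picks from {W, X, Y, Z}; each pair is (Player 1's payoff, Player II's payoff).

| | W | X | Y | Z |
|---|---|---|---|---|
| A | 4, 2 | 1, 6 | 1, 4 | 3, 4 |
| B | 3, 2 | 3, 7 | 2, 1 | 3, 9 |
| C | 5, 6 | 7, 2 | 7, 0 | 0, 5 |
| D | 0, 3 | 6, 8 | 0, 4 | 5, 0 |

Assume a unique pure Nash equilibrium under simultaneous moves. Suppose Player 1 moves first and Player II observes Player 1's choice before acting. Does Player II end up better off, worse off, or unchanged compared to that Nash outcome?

Player II best-responds to each possible Player 1 move:
- A → Player II plays X (best of 2, 6, 4, 4); Player 1 gets 1.
- B → Player II plays Z (best of 2, 7, 1, 9); Player 1 gets 3.
- C → Player II plays W (best of 6, 2, 0, 5); Player 1 gets 5.
- D → Player II plays X (best of 3, 8, 4, 0); Player 1 gets 6.
Among 1, 3, 5, 6, the best is 6 at D. Subgame-perfect outcome: (D, X) with payoffs (6, 8).
Now find the simultaneous Nash equilibrium.
Player 1's best replies: W→C; X→C; Y→C; Z→D.
Player II's best replies: A→X; B→Z; C→W; D→X.
The unique mutual best reply is (C, W), giving (5, 6).
Player II earns 8 sequentially versus 6 at the Nash outcome: better off.

better off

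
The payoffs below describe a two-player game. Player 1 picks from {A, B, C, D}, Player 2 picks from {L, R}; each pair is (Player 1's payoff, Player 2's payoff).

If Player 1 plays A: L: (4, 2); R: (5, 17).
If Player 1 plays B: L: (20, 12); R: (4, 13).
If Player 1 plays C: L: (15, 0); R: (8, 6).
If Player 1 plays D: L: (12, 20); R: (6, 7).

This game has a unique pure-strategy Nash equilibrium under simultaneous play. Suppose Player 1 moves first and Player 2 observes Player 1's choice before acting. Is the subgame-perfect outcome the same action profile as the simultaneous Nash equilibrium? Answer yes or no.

no

Solve by backward induction (Player 1 leads).
- A → Player 2 plays R (best of 2, 17); Player 1 gets 5.
- B → Player 2 plays R (best of 12, 13); Player 1 gets 4.
- C → Player 2 plays R (best of 0, 6); Player 1 gets 8.
- D → Player 2 plays L (best of 20, 7); Player 1 gets 12.
Among 5, 4, 8, 12, the best is 12 at D. Subgame-perfect outcome: (D, L) with payoffs (12, 20).
Under simultaneous play:
Player 1's best replies: L→B; R→C.
Player 2's best replies: A→R; B→R; C→R; D→L.
Only (C, R) has each player best-responding; Nash payoffs (8, 6).
Sequential outcome (D, L) differs from the Nash profile (C, R).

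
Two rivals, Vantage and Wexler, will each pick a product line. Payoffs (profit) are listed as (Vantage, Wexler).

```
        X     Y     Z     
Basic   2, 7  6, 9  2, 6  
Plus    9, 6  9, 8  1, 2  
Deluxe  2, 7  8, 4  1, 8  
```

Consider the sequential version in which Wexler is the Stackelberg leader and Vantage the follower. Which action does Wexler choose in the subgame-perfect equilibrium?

Solve by backward induction (Wexler leads).
- X → Vantage plays Plus (best of 2, 9, 2); Wexler gets 6.
- Y → Vantage plays Plus (best of 6, 9, 8); Wexler gets 8.
- Z → Vantage plays Basic (best of 2, 1, 1); Wexler gets 6.
Wexler's induced payoffs are 6, 8, 6, so Wexler commits to Y. Subgame-perfect outcome: (Plus, Y) with payoffs (9, 8).

Y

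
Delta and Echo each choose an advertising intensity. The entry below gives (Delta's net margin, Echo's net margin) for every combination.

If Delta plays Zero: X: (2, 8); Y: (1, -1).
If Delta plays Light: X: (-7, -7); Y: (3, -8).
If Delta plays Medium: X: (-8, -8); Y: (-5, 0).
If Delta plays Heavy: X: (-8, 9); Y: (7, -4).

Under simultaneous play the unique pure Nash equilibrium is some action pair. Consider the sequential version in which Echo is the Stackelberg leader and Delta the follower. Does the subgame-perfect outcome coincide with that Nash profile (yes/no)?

yes

Work backward from Delta's decision.
- X: BR = Zero, leader payoff 8.
- Y: BR = Heavy, leader payoff -4.
Among 8, -4, the best is 8 at X. Subgame-perfect outcome: (Zero, X) with payoffs (2, 8).
Under simultaneous play:
Delta's best replies: X→Zero; Y→Heavy.
Echo's best replies: Zero→X; Light→X; Medium→Y; Heavy→X.
Only (Zero, X) has each player best-responding; Nash payoffs (2, 8).
Sequential outcome (Zero, X) coincides with the Nash profile (Zero, X).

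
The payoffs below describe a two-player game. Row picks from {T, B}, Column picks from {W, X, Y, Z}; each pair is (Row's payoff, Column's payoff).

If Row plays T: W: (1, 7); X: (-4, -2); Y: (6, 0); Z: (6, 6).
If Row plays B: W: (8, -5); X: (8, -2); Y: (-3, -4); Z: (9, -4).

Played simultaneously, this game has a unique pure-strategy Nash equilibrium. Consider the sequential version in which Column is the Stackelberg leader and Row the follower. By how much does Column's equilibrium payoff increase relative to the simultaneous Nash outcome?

2

Work backward from Row's decision.
- W: BR = B, leader payoff -5.
- X: BR = B, leader payoff -2.
- Y: BR = T, leader payoff 0.
- Z: BR = B, leader payoff -4.
Column's induced payoffs are -5, -2, 0, -4, so Column commits to Y. Subgame-perfect outcome: (T, Y) with payoffs (6, 0).
For the simultaneous game, intersect best replies.
Row's best replies: W→B; X→B; Y→T; Z→B.
Column's best replies: T→W; B→X.
The unique mutual best reply is (B, X), giving (8, -2).
Column's commitment gain: 0 − -2 = 2.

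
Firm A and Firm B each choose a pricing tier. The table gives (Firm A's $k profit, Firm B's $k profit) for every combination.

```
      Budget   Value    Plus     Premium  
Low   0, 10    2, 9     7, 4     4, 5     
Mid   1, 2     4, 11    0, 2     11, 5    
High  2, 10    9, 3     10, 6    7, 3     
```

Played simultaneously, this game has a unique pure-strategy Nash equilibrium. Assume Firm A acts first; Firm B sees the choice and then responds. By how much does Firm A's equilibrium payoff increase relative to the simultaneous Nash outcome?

2

Work backward from Firm B's decision.
- Low → Firm B plays Budget (best of 10, 9, 4, 5); Firm A gets 0.
- Mid → Firm B plays Value (best of 2, 11, 2, 5); Firm A gets 4.
- High → Firm B plays Budget (best of 10, 3, 6, 3); Firm A gets 2.
Firm A's induced payoffs are 0, 4, 2, so Firm A commits to Mid. Subgame-perfect outcome: (Mid, Value) with payoffs (4, 11).
For the simultaneous game, intersect best replies.
Firm A's best replies: Budget→High; Value→High; Plus→High; Premium→Mid.
Firm B's best replies: Low→Budget; Mid→Value; High→Budget.
The unique mutual best reply is (High, Budget), giving (2, 10).
Firm A's commitment gain: 4 − 2 = 2.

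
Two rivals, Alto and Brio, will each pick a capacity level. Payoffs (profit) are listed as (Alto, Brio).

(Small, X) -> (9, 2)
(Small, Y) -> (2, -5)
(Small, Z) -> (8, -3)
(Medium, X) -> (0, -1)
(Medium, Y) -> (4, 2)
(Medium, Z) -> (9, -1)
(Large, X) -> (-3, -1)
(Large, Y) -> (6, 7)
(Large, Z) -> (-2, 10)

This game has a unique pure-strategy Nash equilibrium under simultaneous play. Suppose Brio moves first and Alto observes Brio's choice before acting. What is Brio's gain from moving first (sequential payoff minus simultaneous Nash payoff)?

5

Backward induction with Brio moving first.
- X → Alto plays Small (best of 9, 0, -3); Brio gets 2.
- Y → Alto plays Large (best of 2, 4, 6); Brio gets 7.
- Z → Alto plays Medium (best of 8, 9, -2); Brio gets -1.
Brio's induced payoffs are 2, 7, -1, so Brio commits to Y. Subgame-perfect outcome: (Large, Y) with payoffs (6, 7).
Under simultaneous play:
Alto's best replies: X→Small; Y→Large; Z→Medium.
Brio's best replies: Small→X; Medium→Y; Large→Z.
Only (Small, X) has each player best-responding; Nash payoffs (9, 2).
Brio's commitment gain: 7 − 2 = 5.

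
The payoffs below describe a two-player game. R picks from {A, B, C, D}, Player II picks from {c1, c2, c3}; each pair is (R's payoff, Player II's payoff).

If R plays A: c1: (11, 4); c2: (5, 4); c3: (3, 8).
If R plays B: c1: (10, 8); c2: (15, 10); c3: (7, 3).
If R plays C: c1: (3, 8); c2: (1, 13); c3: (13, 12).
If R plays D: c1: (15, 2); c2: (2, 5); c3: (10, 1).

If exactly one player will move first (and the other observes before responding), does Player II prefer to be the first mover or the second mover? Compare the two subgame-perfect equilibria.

first

If R leads: Player II's best replies are A→c3, B→c2, C→c2, D→c2; R's induced payoffs 3, 15, 1, 2; outcome (B, c2), payoffs (15, 10).
If Player II leads: R's best replies are c1→D, c2→B, c3→C; Player II's induced payoffs 2, 10, 12; outcome (C, c3), payoffs (13, 12).
Player II gets 12 moving first and 10 moving second, so Player II prefers to move first.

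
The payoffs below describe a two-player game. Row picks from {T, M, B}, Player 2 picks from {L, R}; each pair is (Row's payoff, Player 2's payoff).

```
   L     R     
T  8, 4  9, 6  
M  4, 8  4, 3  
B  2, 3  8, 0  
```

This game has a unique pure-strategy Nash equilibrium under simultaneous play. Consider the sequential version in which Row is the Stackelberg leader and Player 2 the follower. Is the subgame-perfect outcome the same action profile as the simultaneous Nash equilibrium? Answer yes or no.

yes

Backward induction with Row moving first.
- T: Player 2 compares 4, 6 and picks R; Row would get 9.
- M: Player 2 compares 8, 3 and picks L; Row would get 4.
- B: Player 2 compares 3, 0 and picks L; Row would get 2.
Row's induced payoffs are 9, 4, 2, so Row commits to T. Subgame-perfect outcome: (T, R) with payoffs (9, 6).
For the simultaneous game, intersect best replies.
Row's best replies: L→T; R→T.
Player 2's best replies: T→R; M→L; B→L.
The unique mutual best reply is (T, R), giving (9, 6).
Sequential outcome (T, R) coincides with the Nash profile (T, R).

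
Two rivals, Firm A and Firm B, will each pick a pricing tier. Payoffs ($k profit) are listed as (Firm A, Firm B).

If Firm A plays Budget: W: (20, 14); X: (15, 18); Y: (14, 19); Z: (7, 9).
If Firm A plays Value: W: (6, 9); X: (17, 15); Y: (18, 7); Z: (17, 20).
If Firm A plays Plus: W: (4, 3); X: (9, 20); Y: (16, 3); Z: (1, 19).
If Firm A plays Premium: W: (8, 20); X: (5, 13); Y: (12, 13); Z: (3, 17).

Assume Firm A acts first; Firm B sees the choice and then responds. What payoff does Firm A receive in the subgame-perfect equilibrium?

17

Work backward from Firm B's decision.
- Budget: BR = Y, leader payoff 14.
- Value: BR = Z, leader payoff 17.
- Plus: BR = X, leader payoff 9.
- Premium: BR = W, leader payoff 8.
Maximizing over 14, 17, 9, 8, Firm A chooses Value. Subgame-perfect outcome: (Value, Z) with payoffs (17, 20).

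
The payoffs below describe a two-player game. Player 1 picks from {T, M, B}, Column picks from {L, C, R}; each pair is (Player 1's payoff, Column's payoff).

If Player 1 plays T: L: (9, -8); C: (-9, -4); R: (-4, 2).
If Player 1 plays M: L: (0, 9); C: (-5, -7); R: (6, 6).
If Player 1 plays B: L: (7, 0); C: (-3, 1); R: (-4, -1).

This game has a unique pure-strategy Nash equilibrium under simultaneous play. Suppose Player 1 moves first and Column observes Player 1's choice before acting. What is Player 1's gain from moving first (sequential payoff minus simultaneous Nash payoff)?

Solve by backward induction (Player 1 leads).
- T: Column compares -8, -4, 2 and picks R; Player 1 would get -4.
- M: Column compares 9, -7, 6 and picks L; Player 1 would get 0.
- B: Column compares 0, 1, -1 and picks C; Player 1 would get -3.
Among -4, 0, -3, the best is 0 at M. Subgame-perfect outcome: (M, L) with payoffs (0, 9).
Under simultaneous play:
Player 1's best replies: L→T; C→B; R→M.
Column's best replies: T→R; M→L; B→C.
Only (B, C) has each player best-responding; Nash payoffs (-3, 1).
Player 1's commitment gain: 0 − -3 = 3.

3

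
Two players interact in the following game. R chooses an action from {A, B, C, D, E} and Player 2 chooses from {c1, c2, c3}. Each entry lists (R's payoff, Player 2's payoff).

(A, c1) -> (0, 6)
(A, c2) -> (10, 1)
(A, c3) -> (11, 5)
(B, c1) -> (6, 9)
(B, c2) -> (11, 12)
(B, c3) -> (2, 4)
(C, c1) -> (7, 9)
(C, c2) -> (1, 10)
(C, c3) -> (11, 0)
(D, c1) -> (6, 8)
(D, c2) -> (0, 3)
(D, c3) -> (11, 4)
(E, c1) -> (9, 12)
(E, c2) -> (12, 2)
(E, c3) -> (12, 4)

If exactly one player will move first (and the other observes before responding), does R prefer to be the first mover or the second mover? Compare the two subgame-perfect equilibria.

first

If R leads: Player 2's best replies are A→c1, B→c2, C→c2, D→c1, E→c1; R's induced payoffs 0, 11, 1, 6, 9; outcome (B, c2), payoffs (11, 12).
If Player 2 leads: R's best replies are c1→E, c2→E, c3→E; Player 2's induced payoffs 12, 2, 4; outcome (E, c1), payoffs (9, 12).
R gets 11 moving first and 9 moving second, so R prefers to move first.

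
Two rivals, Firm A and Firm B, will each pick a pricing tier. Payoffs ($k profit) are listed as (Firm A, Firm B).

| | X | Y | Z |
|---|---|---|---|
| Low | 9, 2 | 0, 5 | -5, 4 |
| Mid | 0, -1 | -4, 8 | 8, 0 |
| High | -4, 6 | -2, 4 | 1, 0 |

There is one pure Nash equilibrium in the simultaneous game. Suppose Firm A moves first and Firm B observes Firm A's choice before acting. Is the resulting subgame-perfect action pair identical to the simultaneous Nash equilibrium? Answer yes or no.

Work backward from Firm B's decision.
- Low → Firm B plays Y (best of 2, 5, 4); Firm A gets 0.
- Mid → Firm B plays Y (best of -1, 8, 0); Firm A gets -4.
- High → Firm B plays X (best of 6, 4, 0); Firm A gets -4.
Maximizing over 0, -4, -4, Firm A chooses Low. Subgame-perfect outcome: (Low, Y) with payoffs (0, 5).
For the simultaneous game, intersect best replies.
Firm A's best replies: X→Low; Y→Low; Z→Mid.
Firm B's best replies: Low→Y; Mid→Y; High→X.
Only (Low, Y) has each player best-responding; Nash payoffs (0, 5).
Sequential outcome (Low, Y) coincides with the Nash profile (Low, Y).

yes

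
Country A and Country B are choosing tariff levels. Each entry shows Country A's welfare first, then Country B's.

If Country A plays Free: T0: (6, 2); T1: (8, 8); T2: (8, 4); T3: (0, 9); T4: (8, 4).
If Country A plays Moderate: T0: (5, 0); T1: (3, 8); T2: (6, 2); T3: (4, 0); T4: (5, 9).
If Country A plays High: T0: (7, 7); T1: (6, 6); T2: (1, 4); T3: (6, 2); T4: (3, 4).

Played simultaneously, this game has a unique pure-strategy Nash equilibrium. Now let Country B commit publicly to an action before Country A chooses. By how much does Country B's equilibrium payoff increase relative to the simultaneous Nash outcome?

Backward induction with Country B moving first.
- T0: BR = High, leader payoff 7.
- T1: BR = Free, leader payoff 8.
- T2: BR = Free, leader payoff 4.
- T3: BR = High, leader payoff 2.
- T4: BR = Free, leader payoff 4.
Among 7, 8, 4, 2, 4, the best is 8 at T1. Subgame-perfect outcome: (Free, T1) with payoffs (8, 8).
Now find the simultaneous Nash equilibrium.
Country A's best replies: T0→High; T1→Free; T2→Free; T3→High; T4→Free.
Country B's best replies: Free→T3; Moderate→T4; High→T0.
The unique mutual best reply is (High, T0), giving (7, 7).
Country B's commitment gain: 8 − 7 = 1.

1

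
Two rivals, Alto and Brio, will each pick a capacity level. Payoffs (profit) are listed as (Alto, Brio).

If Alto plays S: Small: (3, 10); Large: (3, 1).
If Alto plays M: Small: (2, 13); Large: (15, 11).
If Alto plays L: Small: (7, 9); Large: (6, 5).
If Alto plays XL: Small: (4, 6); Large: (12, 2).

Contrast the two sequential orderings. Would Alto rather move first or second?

second

If Alto leads: Brio's best replies are S→Small, M→Small, L→Small, XL→Small; Alto's induced payoffs 3, 2, 7, 4; outcome (L, Small), payoffs (7, 9).
If Brio leads: Alto's best replies are Small→L, Large→M; Brio's induced payoffs 9, 11; outcome (M, Large), payoffs (15, 11).
Alto gets 7 moving first and 15 moving second, so Alto prefers to move second.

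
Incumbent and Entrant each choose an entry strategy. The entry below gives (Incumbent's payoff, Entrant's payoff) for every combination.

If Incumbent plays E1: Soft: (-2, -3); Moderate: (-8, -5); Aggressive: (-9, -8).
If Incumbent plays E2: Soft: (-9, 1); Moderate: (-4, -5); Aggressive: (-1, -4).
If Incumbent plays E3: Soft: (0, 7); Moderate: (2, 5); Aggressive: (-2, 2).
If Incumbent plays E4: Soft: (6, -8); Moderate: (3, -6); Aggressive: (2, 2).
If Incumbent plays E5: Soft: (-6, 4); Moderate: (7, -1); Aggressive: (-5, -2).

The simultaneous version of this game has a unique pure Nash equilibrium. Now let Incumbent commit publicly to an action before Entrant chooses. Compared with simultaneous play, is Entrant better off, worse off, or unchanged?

Backward induction with Incumbent moving first.
- E1: Entrant compares -3, -5, -8 and picks Soft; Incumbent would get -2.
- E2: Entrant compares 1, -5, -4 and picks Soft; Incumbent would get -9.
- E3: Entrant compares 7, 5, 2 and picks Soft; Incumbent would get 0.
- E4: Entrant compares -8, -6, 2 and picks Aggressive; Incumbent would get 2.
- E5: Entrant compares 4, -1, -2 and picks Soft; Incumbent would get -6.
Maximizing over -2, -9, 0, 2, -6, Incumbent chooses E4. Subgame-perfect outcome: (E4, Aggressive) with payoffs (2, 2).
Under simultaneous play:
Incumbent's best replies: Soft→E4; Moderate→E5; Aggressive→E4.
Entrant's best replies: E1→Soft; E2→Soft; E3→Soft; E4→Aggressive; E5→Soft.
Only (E4, Aggressive) has each player best-responding; Nash payoffs (2, 2).
Entrant earns 2 sequentially versus 2 at the Nash outcome: unchanged.

unchanged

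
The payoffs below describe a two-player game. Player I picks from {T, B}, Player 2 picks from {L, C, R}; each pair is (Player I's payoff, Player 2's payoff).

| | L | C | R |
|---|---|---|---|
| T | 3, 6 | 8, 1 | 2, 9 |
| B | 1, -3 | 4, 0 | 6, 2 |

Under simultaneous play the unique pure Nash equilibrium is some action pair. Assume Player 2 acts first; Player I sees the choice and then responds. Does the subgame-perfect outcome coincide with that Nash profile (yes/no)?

Solve by backward induction (Player 2 leads).
- L: Player I compares 3, 1 and picks T; Player 2 would get 6.
- C: Player I compares 8, 4 and picks T; Player 2 would get 1.
- R: Player I compares 2, 6 and picks B; Player 2 would get 2.
Maximizing over 6, 1, 2, Player 2 chooses L. Subgame-perfect outcome: (T, L) with payoffs (3, 6).
Now find the simultaneous Nash equilibrium.
Player I's best replies: L→T; C→T; R→B.
Player 2's best replies: T→R; B→R.
The unique mutual best reply is (B, R), giving (6, 2).
Sequential outcome (T, L) differs from the Nash profile (B, R).

no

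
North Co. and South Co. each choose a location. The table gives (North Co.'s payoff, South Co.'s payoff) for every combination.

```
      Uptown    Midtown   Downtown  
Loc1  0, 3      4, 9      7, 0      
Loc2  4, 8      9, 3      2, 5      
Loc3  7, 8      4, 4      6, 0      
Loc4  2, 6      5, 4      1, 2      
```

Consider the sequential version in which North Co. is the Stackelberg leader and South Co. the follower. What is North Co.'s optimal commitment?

Work backward from South Co.'s decision.
- Loc1: South Co. compares 3, 9, 0 and picks Midtown; North Co. would get 4.
- Loc2: South Co. compares 8, 3, 5 and picks Uptown; North Co. would get 4.
- Loc3: South Co. compares 8, 4, 0 and picks Uptown; North Co. would get 7.
- Loc4: South Co. compares 6, 4, 2 and picks Uptown; North Co. would get 2.
Among 4, 4, 7, 2, the best is 7 at Loc3. Subgame-perfect outcome: (Loc3, Uptown) with payoffs (7, 8).

Loc3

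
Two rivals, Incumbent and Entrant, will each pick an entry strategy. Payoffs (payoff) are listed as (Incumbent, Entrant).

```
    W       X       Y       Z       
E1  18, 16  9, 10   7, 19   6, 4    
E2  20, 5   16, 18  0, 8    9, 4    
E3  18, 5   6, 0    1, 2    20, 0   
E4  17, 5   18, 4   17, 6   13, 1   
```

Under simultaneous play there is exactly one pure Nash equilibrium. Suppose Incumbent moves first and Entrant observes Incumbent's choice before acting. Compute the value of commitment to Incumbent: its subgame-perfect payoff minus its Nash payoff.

1

Work backward from Entrant's decision.
- E1: BR = Y, leader payoff 7.
- E2: BR = X, leader payoff 16.
- E3: BR = W, leader payoff 18.
- E4: BR = Y, leader payoff 17.
Among 7, 16, 18, 17, the best is 18 at E3. Subgame-perfect outcome: (E3, W) with payoffs (18, 5).
Under simultaneous play:
Incumbent's best replies: W→E2; X→E4; Y→E4; Z→E3.
Entrant's best replies: E1→Y; E2→X; E3→W; E4→Y.
The unique mutual best reply is (E4, Y), giving (17, 6).
Incumbent's commitment gain: 18 − 17 = 1.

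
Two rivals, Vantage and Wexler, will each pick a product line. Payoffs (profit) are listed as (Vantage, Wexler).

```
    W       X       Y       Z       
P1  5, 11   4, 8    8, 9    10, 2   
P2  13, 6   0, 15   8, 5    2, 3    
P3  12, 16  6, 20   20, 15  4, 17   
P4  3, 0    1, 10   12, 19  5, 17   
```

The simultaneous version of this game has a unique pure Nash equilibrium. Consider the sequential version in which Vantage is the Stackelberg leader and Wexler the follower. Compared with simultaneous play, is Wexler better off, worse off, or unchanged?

worse off

Solve by backward induction (Vantage leads).
- P1: BR = W, leader payoff 5.
- P2: BR = X, leader payoff 0.
- P3: BR = X, leader payoff 6.
- P4: BR = Y, leader payoff 12.
Among 5, 0, 6, 12, the best is 12 at P4. Subgame-perfect outcome: (P4, Y) with payoffs (12, 19).
For the simultaneous game, intersect best replies.
Vantage's best replies: W→P2; X→P3; Y→P3; Z→P1.
Wexler's best replies: P1→W; P2→X; P3→X; P4→Y.
Only (P3, X) has each player best-responding; Nash payoffs (6, 20).
Wexler earns 19 sequentially versus 20 at the Nash outcome: worse off.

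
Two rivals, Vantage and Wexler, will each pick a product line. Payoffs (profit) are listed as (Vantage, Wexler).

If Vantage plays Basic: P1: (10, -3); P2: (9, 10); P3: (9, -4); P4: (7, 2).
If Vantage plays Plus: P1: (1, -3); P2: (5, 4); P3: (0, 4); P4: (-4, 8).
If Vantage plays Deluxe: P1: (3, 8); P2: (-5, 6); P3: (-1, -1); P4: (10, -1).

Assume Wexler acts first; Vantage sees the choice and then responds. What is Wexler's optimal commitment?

Backward induction with Wexler moving first.
- P1: Vantage compares 10, 1, 3 and picks Basic; Wexler would get -3.
- P2: Vantage compares 9, 5, -5 and picks Basic; Wexler would get 10.
- P3: Vantage compares 9, 0, -1 and picks Basic; Wexler would get -4.
- P4: Vantage compares 7, -4, 10 and picks Deluxe; Wexler would get -1.
Among -3, 10, -4, -1, the best is 10 at P2. Subgame-perfect outcome: (Basic, P2) with payoffs (9, 10).

P2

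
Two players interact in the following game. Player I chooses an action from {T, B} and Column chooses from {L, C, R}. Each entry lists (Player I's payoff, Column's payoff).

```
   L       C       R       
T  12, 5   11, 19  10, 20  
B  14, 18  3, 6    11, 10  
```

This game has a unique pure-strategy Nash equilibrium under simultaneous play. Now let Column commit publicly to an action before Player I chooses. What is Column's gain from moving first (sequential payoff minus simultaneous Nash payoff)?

1

Player I best-responds to each possible Column move:
- L: BR = B, leader payoff 18.
- C: BR = T, leader payoff 19.
- R: BR = B, leader payoff 10.
Column's induced payoffs are 18, 19, 10, so Column commits to C. Subgame-perfect outcome: (T, C) with payoffs (11, 19).
Now find the simultaneous Nash equilibrium.
Player I's best replies: L→B; C→T; R→B.
Column's best replies: T→R; B→L.
The unique mutual best reply is (B, L), giving (14, 18).
Column's commitment gain: 19 − 18 = 1.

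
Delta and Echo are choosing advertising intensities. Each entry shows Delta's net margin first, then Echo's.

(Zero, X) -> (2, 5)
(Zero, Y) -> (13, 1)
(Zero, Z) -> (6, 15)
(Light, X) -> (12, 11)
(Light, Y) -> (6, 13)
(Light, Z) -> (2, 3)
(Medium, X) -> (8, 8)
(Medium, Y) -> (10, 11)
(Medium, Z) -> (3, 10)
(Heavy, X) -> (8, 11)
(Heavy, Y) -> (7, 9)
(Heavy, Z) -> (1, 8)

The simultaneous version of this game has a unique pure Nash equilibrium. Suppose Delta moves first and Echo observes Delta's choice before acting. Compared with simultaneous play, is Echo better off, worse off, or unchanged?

worse off

Solve by backward induction (Delta leads).
- Zero → Echo plays Z (best of 5, 1, 15); Delta gets 6.
- Light → Echo plays Y (best of 11, 13, 3); Delta gets 6.
- Medium → Echo plays Y (best of 8, 11, 10); Delta gets 10.
- Heavy → Echo plays X (best of 11, 9, 8); Delta gets 8.
Among 6, 6, 10, 8, the best is 10 at Medium. Subgame-perfect outcome: (Medium, Y) with payoffs (10, 11).
Under simultaneous play:
Delta's best replies: X→Light; Y→Zero; Z→Zero.
Echo's best replies: Zero→Z; Light→Y; Medium→Y; Heavy→X.
The unique mutual best reply is (Zero, Z), giving (6, 15).
Echo earns 11 sequentially versus 15 at the Nash outcome: worse off.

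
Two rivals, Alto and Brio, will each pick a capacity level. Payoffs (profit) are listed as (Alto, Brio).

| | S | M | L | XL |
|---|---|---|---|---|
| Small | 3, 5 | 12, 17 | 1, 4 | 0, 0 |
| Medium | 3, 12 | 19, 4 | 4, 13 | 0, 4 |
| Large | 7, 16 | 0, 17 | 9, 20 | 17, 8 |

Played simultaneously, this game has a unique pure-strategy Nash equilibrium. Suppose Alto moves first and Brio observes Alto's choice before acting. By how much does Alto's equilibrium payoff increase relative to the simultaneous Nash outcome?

3

Work backward from Brio's decision.
- Small: BR = M, leader payoff 12.
- Medium: BR = L, leader payoff 4.
- Large: BR = L, leader payoff 9.
Among 12, 4, 9, the best is 12 at Small. Subgame-perfect outcome: (Small, M) with payoffs (12, 17).
For the simultaneous game, intersect best replies.
Alto's best replies: S→Large; M→Medium; L→Large; XL→Large.
Brio's best replies: Small→M; Medium→L; Large→L.
Only (Large, L) has each player best-responding; Nash payoffs (9, 20).
Alto's commitment gain: 12 − 9 = 3.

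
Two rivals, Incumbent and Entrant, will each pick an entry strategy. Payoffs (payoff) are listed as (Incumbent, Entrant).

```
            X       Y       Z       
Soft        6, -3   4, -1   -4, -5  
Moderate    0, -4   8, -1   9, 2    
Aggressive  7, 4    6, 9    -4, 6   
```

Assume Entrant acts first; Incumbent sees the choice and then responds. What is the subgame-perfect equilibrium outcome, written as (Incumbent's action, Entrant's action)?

(Aggressive, X)

Backward induction with Entrant moving first.
- X: Incumbent compares 6, 0, 7 and picks Aggressive; Entrant would get 4.
- Y: Incumbent compares 4, 8, 6 and picks Moderate; Entrant would get -1.
- Z: Incumbent compares -4, 9, -4 and picks Moderate; Entrant would get 2.
Among 4, -1, 2, the best is 4 at X. Subgame-perfect outcome: (Aggressive, X) with payoffs (7, 4).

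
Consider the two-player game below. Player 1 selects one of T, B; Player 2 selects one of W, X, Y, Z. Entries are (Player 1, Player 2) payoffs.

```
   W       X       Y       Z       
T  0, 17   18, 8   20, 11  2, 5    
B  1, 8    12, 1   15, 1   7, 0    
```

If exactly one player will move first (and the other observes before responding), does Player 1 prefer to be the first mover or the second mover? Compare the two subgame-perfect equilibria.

If Player 1 leads: Player 2's best replies are T→W, B→W; Player 1's induced payoffs 0, 1; outcome (B, W), payoffs (1, 8).
If Player 2 leads: Player 1's best replies are W→B, X→T, Y→T, Z→B; Player 2's induced payoffs 8, 8, 11, 0; outcome (T, Y), payoffs (20, 11).
Player 1 gets 1 moving first and 20 moving second, so Player 1 prefers to move second.

second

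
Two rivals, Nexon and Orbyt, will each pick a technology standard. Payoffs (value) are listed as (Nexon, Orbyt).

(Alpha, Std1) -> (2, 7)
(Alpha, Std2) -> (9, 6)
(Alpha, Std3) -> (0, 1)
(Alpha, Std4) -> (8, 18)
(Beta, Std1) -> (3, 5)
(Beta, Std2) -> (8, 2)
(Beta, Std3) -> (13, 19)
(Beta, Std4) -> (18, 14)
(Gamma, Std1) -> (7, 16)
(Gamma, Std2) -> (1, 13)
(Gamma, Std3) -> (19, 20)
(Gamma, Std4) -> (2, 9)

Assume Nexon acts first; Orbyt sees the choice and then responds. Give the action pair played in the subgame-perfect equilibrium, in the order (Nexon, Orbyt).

Work backward from Orbyt's decision.
- Alpha: Orbyt compares 7, 6, 1, 18 and picks Std4; Nexon would get 8.
- Beta: Orbyt compares 5, 2, 19, 14 and picks Std3; Nexon would get 13.
- Gamma: Orbyt compares 16, 13, 20, 9 and picks Std3; Nexon would get 19.
Among 8, 13, 19, the best is 19 at Gamma. Subgame-perfect outcome: (Gamma, Std3) with payoffs (19, 20).

(Gamma, Std3)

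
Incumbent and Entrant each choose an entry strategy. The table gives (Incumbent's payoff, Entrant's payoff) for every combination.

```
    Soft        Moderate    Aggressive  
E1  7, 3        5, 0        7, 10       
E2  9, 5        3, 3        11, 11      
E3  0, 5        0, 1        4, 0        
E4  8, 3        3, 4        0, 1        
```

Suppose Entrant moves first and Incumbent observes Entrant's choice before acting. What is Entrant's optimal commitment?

Aggressive

Incumbent best-responds to each possible Entrant move:
- Soft: BR = E2, leader payoff 5.
- Moderate: BR = E1, leader payoff 0.
- Aggressive: BR = E2, leader payoff 11.
Entrant's induced payoffs are 5, 0, 11, so Entrant commits to Aggressive. Subgame-perfect outcome: (E2, Aggressive) with payoffs (11, 11).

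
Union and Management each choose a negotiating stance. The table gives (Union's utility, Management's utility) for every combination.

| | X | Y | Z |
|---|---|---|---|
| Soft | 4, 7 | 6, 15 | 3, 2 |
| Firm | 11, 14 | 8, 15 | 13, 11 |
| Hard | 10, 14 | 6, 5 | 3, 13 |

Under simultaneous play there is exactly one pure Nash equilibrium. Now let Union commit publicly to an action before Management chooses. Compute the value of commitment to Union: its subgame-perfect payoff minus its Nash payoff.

2

Work backward from Management's decision.
- Soft → Management plays Y (best of 7, 15, 2); Union gets 6.
- Firm → Management plays Y (best of 14, 15, 11); Union gets 8.
- Hard → Management plays X (best of 14, 5, 13); Union gets 10.
Union's induced payoffs are 6, 8, 10, so Union commits to Hard. Subgame-perfect outcome: (Hard, X) with payoffs (10, 14).
Now find the simultaneous Nash equilibrium.
Union's best replies: X→Firm; Y→Firm; Z→Firm.
Management's best replies: Soft→Y; Firm→Y; Hard→X.
The unique mutual best reply is (Firm, Y), giving (8, 15).
Union's commitment gain: 10 − 8 = 2.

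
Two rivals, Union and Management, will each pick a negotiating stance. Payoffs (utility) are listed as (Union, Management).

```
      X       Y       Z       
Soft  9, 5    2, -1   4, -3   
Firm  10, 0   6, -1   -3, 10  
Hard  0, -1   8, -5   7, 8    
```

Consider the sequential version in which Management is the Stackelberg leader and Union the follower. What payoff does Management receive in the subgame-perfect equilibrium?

8

Work backward from Union's decision.
- X: BR = Firm, leader payoff 0.
- Y: BR = Hard, leader payoff -5.
- Z: BR = Hard, leader payoff 8.
Maximizing over 0, -5, 8, Management chooses Z. Subgame-perfect outcome: (Hard, Z) with payoffs (7, 8).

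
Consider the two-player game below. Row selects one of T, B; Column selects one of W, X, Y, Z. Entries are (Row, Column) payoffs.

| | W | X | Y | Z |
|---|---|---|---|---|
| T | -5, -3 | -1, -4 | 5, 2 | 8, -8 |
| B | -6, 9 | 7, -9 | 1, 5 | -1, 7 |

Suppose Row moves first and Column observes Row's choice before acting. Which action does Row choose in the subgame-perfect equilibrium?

Backward induction with Row moving first.
- T: BR = Y, leader payoff 5.
- B: BR = W, leader payoff -6.
Maximizing over 5, -6, Row chooses T. Subgame-perfect outcome: (T, Y) with payoffs (5, 2).

T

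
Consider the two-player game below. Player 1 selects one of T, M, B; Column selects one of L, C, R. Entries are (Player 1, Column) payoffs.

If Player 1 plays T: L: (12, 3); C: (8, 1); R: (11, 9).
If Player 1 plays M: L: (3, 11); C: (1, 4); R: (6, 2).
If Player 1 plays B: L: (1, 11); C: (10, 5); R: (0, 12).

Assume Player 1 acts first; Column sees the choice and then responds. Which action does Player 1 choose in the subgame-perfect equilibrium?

Backward induction with Player 1 moving first.
- T: Column compares 3, 1, 9 and picks R; Player 1 would get 11.
- M: Column compares 11, 4, 2 and picks L; Player 1 would get 3.
- B: Column compares 11, 5, 12 and picks R; Player 1 would get 0.
Player 1's induced payoffs are 11, 3, 0, so Player 1 commits to T. Subgame-perfect outcome: (T, R) with payoffs (11, 9).

T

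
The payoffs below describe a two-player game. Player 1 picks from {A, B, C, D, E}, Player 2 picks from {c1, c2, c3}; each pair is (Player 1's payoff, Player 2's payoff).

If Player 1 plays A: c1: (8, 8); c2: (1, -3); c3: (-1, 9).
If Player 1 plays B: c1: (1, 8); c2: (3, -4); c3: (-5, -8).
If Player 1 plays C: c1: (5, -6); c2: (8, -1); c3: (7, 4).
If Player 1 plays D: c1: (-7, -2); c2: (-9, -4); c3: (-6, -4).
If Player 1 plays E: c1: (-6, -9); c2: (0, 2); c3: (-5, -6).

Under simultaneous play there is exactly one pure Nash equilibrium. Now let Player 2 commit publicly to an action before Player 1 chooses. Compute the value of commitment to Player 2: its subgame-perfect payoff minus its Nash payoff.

4

Work backward from Player 1's decision.
- c1 → Player 1 plays A (best of 8, 1, 5, -7, -6); Player 2 gets 8.
- c2 → Player 1 plays C (best of 1, 3, 8, -9, 0); Player 2 gets -1.
- c3 → Player 1 plays C (best of -1, -5, 7, -6, -5); Player 2 gets 4.
Player 2's induced payoffs are 8, -1, 4, so Player 2 commits to c1. Subgame-perfect outcome: (A, c1) with payoffs (8, 8).
Under simultaneous play:
Player 1's best replies: c1→A; c2→C; c3→C.
Player 2's best replies: A→c3; B→c1; C→c3; D→c1; E→c2.
The unique mutual best reply is (C, c3), giving (7, 4).
Player 2's commitment gain: 8 − 4 = 4.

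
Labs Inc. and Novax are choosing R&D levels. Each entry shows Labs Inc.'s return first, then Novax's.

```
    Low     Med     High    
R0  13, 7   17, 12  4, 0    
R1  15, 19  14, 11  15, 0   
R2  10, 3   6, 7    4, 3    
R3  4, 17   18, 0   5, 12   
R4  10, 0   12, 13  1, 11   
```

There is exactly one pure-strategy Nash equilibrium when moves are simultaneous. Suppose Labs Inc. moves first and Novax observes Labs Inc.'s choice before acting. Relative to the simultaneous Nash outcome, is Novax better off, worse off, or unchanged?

worse off

Backward induction with Labs Inc. moving first.
- R0 → Novax plays Med (best of 7, 12, 0); Labs Inc. gets 17.
- R1 → Novax plays Low (best of 19, 11, 0); Labs Inc. gets 15.
- R2 → Novax plays Med (best of 3, 7, 3); Labs Inc. gets 6.
- R3 → Novax plays Low (best of 17, 0, 12); Labs Inc. gets 4.
- R4 → Novax plays Med (best of 0, 13, 11); Labs Inc. gets 12.
Labs Inc.'s induced payoffs are 17, 15, 6, 4, 12, so Labs Inc. commits to R0. Subgame-perfect outcome: (R0, Med) with payoffs (17, 12).
Under simultaneous play:
Labs Inc.'s best replies: Low→R1; Med→R3; High→R1.
Novax's best replies: R0→Med; R1→Low; R2→Med; R3→Low; R4→Med.
The unique mutual best reply is (R1, Low), giving (15, 19).
Novax earns 12 sequentially versus 19 at the Nash outcome: worse off.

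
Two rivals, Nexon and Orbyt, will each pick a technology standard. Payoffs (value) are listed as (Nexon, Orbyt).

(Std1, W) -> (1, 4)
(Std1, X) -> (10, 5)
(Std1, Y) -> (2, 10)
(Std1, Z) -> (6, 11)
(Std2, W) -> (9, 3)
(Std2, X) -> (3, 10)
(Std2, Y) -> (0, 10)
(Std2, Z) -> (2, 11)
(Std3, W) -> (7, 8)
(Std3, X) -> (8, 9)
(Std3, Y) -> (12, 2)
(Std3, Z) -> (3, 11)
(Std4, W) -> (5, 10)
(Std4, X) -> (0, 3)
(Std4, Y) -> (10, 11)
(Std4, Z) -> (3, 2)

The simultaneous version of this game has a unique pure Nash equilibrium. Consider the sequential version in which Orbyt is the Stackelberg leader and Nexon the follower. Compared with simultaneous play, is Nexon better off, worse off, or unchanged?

Backward induction with Orbyt moving first.
- W: BR = Std2, leader payoff 3.
- X: BR = Std1, leader payoff 5.
- Y: BR = Std3, leader payoff 2.
- Z: BR = Std1, leader payoff 11.
Orbyt's induced payoffs are 3, 5, 2, 11, so Orbyt commits to Z. Subgame-perfect outcome: (Std1, Z) with payoffs (6, 11).
Under simultaneous play:
Nexon's best replies: W→Std2; X→Std1; Y→Std3; Z→Std1.
Orbyt's best replies: Std1→Z; Std2→Z; Std3→Z; Std4→Y.
Only (Std1, Z) has each player best-responding; Nash payoffs (6, 11).
Nexon earns 6 sequentially versus 6 at the Nash outcome: unchanged.

unchanged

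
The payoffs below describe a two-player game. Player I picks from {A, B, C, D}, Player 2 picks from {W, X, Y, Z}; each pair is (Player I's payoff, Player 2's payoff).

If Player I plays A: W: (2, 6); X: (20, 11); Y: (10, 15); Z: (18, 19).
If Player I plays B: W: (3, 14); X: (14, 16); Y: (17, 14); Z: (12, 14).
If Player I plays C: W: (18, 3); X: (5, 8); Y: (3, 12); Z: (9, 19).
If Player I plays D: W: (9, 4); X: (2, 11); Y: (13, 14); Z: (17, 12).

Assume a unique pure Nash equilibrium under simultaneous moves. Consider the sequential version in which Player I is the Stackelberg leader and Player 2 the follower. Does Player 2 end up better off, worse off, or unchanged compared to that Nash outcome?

Solve by backward induction (Player I leads).
- A → Player 2 plays Z (best of 6, 11, 15, 19); Player I gets 18.
- B → Player 2 plays X (best of 14, 16, 14, 14); Player I gets 14.
- C → Player 2 plays Z (best of 3, 8, 12, 19); Player I gets 9.
- D → Player 2 plays Y (best of 4, 11, 14, 12); Player I gets 13.
Among 18, 14, 9, 13, the best is 18 at A. Subgame-perfect outcome: (A, Z) with payoffs (18, 19).
For the simultaneous game, intersect best replies.
Player I's best replies: W→C; X→A; Y→B; Z→A.
Player 2's best replies: A→Z; B→X; C→Z; D→Y.
Only (A, Z) has each player best-responding; Nash payoffs (18, 19).
Player 2 earns 19 sequentially versus 19 at the Nash outcome: unchanged.

unchanged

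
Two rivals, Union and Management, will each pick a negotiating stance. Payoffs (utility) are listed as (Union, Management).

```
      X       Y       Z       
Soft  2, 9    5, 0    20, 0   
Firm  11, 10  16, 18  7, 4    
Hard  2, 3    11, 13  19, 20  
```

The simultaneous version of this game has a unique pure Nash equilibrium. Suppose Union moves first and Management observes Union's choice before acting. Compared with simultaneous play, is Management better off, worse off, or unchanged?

better off

Backward induction with Union moving first.
- Soft: BR = X, leader payoff 2.
- Firm: BR = Y, leader payoff 16.
- Hard: BR = Z, leader payoff 19.
Union's induced payoffs are 2, 16, 19, so Union commits to Hard. Subgame-perfect outcome: (Hard, Z) with payoffs (19, 20).
Under simultaneous play:
Union's best replies: X→Firm; Y→Firm; Z→Soft.
Management's best replies: Soft→X; Firm→Y; Hard→Z.
The unique mutual best reply is (Firm, Y), giving (16, 18).
Management earns 20 sequentially versus 18 at the Nash outcome: better off.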